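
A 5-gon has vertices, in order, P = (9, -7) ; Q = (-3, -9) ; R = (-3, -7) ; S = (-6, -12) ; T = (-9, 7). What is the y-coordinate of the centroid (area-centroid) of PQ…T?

Apply Gauss's area formula. First the cross-terms c_i = x_i·y_{i+1} − x_{i+1}·y_i:
  -102, -6, -6, -150, 0  ⇒  2A = -264, A = -132.
Then Σ (y_i + y_{i+1})·c_i = 2592, so ȳ = 2592 / (6·(-132)) = -36/11.

-36/11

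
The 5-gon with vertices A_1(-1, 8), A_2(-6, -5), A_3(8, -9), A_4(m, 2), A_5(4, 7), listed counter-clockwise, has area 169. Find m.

9

Write out the shoelace sum; only the two edges meeting at A_4 involve m:
2·Area = [(8·2 − m·(-9)) + (m·7 − 4·2)] + 186
       = 16·m + 194 = 338
⇒ m = 9.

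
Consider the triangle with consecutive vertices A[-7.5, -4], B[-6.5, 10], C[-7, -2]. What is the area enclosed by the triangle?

2.5

Apply Gauss's area formula: 2A = Σ (x_i·y_{i+1} − x_{i+1}·y_i), indices taken mod 3.
A→B: (-7.5)(10) − (-6.5)(-4) = -101
B→C: (-6.5)(-2) − (-7)(10) = 83
C→A: (-7)(-4) − (-7.5)(-2) = 13
Σ = -5
Area = |Σ|/2 = 2.5.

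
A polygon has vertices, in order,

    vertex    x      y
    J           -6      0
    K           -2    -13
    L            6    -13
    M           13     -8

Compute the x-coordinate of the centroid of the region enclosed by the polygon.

Apply the shoelace formula. First the cross-terms c_i = x_i·y_{i+1} − x_{i+1}·y_i:
  78, 104, 121, -48  ⇒  2A = 255, A = 127.5.
Then Σ (x_i + x_{i+1})·c_i = 1755, so x̄ = 1755 / (6·127.5) = 39/17.

39/17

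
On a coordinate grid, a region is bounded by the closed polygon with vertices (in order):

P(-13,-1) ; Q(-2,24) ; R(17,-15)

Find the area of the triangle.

452

Apply the shoelace (surveyor's) formula: 2A = Σ (x_i·y_{i+1} − x_{i+1}·y_i), indices taken mod 3.
Cross-terms: -314, -378, -212  ⇒  Σ = -904
Area = |Σ|/2 = 452.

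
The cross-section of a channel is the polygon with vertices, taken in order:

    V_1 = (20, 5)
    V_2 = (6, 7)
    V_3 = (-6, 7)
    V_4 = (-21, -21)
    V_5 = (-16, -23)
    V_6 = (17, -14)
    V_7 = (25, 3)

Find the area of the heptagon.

Apply the shoelace (surveyor's) formula: 2A = Σ (x_i·y_{i+1} − x_{i+1}·y_i), indices taken mod 7.
Σ = (110) + (84) + (273) + (147) + (615) + (401) + (65) = 1695
Area = |Σ|/2 = 847.5.

847.5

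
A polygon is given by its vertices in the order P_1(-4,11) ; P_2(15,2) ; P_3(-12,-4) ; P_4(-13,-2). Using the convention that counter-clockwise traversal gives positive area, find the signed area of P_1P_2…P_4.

Apply the surveyor's formula: 2A = Σ (x_i·y_{i+1} − x_{i+1}·y_i), indices taken mod 4.
Σ = (-173) + (-36) + (-28) + (-151) = -388
Signed area = Σ/2 = -194 (negative ⇒ clockwise traversal).

-194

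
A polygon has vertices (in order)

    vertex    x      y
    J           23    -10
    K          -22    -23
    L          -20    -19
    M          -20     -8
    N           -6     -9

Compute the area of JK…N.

306

Σ = (-749) + (-42) + (-220) + (132) + (267) = -612
Area = |Σ|/2 = 306.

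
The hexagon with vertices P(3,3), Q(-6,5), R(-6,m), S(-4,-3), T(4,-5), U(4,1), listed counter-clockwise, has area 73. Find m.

The doubled signed area Σ (x_i y_{i+1} − x_{i+1} y_i) is linear in m.
With m=0 it equals 146; the coefficient of m is -2 (from the two edges through R).
So -2·m + 146 = 2·73 = 146 ⇒ m = 0.

0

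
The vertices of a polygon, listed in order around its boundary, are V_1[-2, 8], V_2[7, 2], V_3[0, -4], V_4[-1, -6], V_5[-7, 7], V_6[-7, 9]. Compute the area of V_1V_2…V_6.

Cross-terms: -60, -28, -4, -49, -14, -38  ⇒  Σ = -193
Area = |Σ|/2 = 96.5.

96.5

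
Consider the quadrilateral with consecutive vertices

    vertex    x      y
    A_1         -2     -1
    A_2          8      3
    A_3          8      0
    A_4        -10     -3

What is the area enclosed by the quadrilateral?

21

Σ = (2) + (-24) + (-24) + (4) = -42
Area = |Σ|/2 = 21.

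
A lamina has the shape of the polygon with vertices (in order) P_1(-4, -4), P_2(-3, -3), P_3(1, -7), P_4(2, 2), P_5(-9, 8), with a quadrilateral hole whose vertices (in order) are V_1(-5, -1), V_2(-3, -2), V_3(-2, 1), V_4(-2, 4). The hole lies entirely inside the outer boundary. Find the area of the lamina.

Outer boundary:
Σ = (0) + (24) + (16) + (34) + (68) = 142
Area = |Σ|/2 = 71.
Hole:
Σ = (7) + (-7) + (-6) + (22) = 16
Area = |Σ|/2 = 8.
Net area = 71 − 8 = 63.

63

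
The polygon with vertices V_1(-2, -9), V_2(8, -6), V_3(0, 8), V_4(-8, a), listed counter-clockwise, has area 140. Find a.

Write out the shoelace sum; only the two edges meeting at V_4 involve a:
2·Area = [(0·a − (-8)·8) + ((-8)·(-9) − (-2)·a)] + 148
       = 2·a + 284 = 280
⇒ a = -2.

-2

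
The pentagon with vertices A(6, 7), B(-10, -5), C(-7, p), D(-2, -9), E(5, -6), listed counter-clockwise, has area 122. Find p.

-6

The doubled signed area Σ (x_i y_{i+1} − x_{i+1} y_i) is linear in p.
With p=0 it equals 196; the coefficient of p is -8 (from the two edges through C).
So -8·p + 196 = 2·122 = 244 ⇒ p = -6.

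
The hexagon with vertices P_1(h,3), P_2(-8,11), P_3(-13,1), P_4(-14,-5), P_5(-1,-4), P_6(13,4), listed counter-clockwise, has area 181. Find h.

-2

The doubled signed area Σ (x_i y_{i+1} − x_{i+1} y_i) is linear in h.
With h=0 it equals 376; the coefficient of h is 7 (from the two edges through P_1).
So 7·h + 376 = 2·181 = 362 ⇒ h = -2.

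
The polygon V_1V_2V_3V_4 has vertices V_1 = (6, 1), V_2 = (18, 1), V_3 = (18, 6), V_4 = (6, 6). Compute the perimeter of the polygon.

34

|V_1V_2| = √((12)² + (0)²) = √144 = 12
|V_2V_3| = √((0)² + (5)²) = √25 = 5
|V_3V_4| = √((-12)² + (0)²) = √144 = 12
|V_4V_1| = √((0)² + (-5)²) = √25 = 5
Perimeter = 12 + 5 + 12 + 5 = 34.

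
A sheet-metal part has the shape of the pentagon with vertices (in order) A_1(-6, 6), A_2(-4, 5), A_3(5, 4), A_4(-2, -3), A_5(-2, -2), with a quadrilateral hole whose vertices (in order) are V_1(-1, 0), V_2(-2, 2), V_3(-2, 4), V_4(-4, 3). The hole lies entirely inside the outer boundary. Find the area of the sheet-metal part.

36.5

Outer boundary:
Cross-terms: -6, -41, -7, -2, -24  ⇒  Σ = -80
Area = |Σ|/2 = 40.
Hole:
V_1→V_2: (-1)(2) − (-2)(0) = -2
V_2→V_3: (-2)(4) − (-2)(2) = -4
V_3→V_4: (-2)(3) − (-4)(4) = 10
V_4→V_1: (-4)(0) − (-1)(3) = 3
Σ = 7
Area = |Σ|/2 = 3.5.
Net area = 40 − 3.5 = 36.5.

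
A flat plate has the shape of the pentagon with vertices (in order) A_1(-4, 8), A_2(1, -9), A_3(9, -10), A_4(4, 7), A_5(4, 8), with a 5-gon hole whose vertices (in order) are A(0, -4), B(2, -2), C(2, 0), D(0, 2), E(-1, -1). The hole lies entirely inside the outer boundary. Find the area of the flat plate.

124

Outer boundary:
A_1→A_2: (-4)(-9) − (1)(8) = 28
A_2→A_3: (1)(-10) − (9)(-9) = 71
A_3→A_4: (9)(7) − (4)(-10) = 103
A_4→A_5: (4)(8) − (4)(7) = 4
A_5→A_1: (4)(8) − (-4)(8) = 64
Σ = 270
Area = |Σ|/2 = 135.
Hole:
Cross-terms: 8, 4, 4, 2, 4  ⇒  Σ = 22
Area = |Σ|/2 = 11.
Net area = 135 − 11 = 124.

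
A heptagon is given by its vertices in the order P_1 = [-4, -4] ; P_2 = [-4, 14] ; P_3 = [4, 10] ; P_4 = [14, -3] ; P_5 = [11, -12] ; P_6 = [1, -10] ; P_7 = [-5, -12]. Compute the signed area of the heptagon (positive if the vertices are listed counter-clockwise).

-321.5

Apply Gauss's area formula: 2A = Σ (x_i·y_{i+1} − x_{i+1}·y_i), indices taken mod 7.
P_1→P_2: (-4)(14) − (-4)(-4) = -72
P_2→P_3: (-4)(10) − (4)(14) = -96
P_3→P_4: (4)(-3) − (14)(10) = -152
P_4→P_5: (14)(-12) − (11)(-3) = -135
P_5→P_6: (11)(-10) − (1)(-12) = -98
P_6→P_7: (1)(-12) − (-5)(-10) = -62
P_7→P_1: (-5)(-4) − (-4)(-12) = -28
Σ = -643
Signed area = Σ/2 = -321.5 (negative ⇒ clockwise traversal).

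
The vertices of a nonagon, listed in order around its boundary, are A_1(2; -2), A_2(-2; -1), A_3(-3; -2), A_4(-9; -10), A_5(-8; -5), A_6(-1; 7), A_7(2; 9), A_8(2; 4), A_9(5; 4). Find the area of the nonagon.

Apply Gauss's area formula: 2A = Σ (x_i·y_{i+1} − x_{i+1}·y_i), indices taken mod 9.
Σ = (-6) + (1) + (12) + (-35) + (-61) + (-23) + (-10) + (-12) + (-18) = -152
Area = |Σ|/2 = 76.

76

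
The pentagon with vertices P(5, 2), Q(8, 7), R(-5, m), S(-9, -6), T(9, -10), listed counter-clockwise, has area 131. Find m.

-2

The doubled signed area Σ (x_i y_{i+1} − x_{i+1} y_i) is linear in m.
With m=0 it equals 296; the coefficient of m is 17 (from the two edges through R).
So 17·m + 296 = 2·131 = 262 ⇒ m = -2.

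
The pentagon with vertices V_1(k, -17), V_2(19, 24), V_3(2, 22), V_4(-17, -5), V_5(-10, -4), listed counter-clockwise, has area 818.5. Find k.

The doubled signed area Σ (x_i y_{i+1} − x_{i+1} y_i) is linear in k.
With k=0 it equals 1245; the coefficient of k is 28 (from the two edges through V_1).
So 28·k + 1245 = 2·818.5 = 1637 ⇒ k = 14.

14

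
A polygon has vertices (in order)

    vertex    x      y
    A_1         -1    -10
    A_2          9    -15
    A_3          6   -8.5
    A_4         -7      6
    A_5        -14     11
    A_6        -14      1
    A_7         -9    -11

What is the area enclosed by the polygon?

242

Σ = (105) + (13.5) + (-23.5) + (7) + (140) + (163) + (79) = 484
Area = |Σ|/2 = 242.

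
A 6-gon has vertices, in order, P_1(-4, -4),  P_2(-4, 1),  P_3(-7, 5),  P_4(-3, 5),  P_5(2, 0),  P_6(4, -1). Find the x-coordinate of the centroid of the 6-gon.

Apply the surveyor's formula. First the cross-terms c_i = x_i·y_{i+1} − x_{i+1}·y_i:
  -20, -13, -20, -10, -2, -20  ⇒  2A = -85, A = -42.5.
Then Σ (x_i + x_{i+1})·c_i = 501, so x̄ = 501 / (6·(-42.5)) = -167/85.

-167/85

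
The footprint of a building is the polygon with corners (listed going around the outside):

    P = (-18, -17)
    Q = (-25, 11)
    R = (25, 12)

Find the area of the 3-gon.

Apply the shoelace formula: 2A = Σ (x_i·y_{i+1} − x_{i+1}·y_i), indices taken mod 3.
P→Q: (-18)(11) − (-25)(-17) = -623
Q→R: (-25)(12) − (25)(11) = -575
R→P: (25)(-17) − (-18)(12) = -209
Σ = -1407
Area = |Σ|/2 = 703.5.

703.5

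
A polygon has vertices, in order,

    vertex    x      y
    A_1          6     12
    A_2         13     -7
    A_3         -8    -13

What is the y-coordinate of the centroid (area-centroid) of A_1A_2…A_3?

Apply the shoelace formula. First the cross-terms c_i = x_i·y_{i+1} − x_{i+1}·y_i:
  -198, -225, -18  ⇒  2A = -441, A = -220.5.
Then Σ (y_i + y_{i+1})·c_i = 3528, so ȳ = 3528 / (6·(-220.5)) = -8/3.

-8/3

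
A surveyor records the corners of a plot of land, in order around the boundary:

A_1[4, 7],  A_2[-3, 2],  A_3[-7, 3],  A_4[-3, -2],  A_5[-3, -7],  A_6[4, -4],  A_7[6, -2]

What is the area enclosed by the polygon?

89

Σ = (29) + (5) + (23) + (15) + (40) + (16) + (50) = 178
Area = |Σ|/2 = 89.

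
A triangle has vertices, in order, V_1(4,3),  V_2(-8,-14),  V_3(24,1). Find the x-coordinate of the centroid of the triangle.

20/3

Apply the surveyor's formula. First the cross-terms c_i = x_i·y_{i+1} − x_{i+1}·y_i:
  -32, 328, 68  ⇒  2A = 364, A = 182.
Then Σ (x_i + x_{i+1})·c_i = 7280, so x̄ = 7280 / (6·182) = 20/3.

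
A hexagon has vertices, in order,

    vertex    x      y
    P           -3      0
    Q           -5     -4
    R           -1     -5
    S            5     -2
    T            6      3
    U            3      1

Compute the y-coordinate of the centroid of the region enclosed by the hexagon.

Apply the shoelace (surveyor's) formula. First the cross-terms c_i = x_i·y_{i+1} − x_{i+1}·y_i:
  12, 21, 27, 27, -3, 3  ⇒  2A = 87, A = 43.5.
Then Σ (y_i + y_{i+1})·c_i = -408, so ȳ = -408 / (6·43.5) = -136/87.

-136/87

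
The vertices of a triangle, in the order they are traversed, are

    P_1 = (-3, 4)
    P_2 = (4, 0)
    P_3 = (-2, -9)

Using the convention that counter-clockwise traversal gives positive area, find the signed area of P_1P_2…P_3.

Apply the shoelace formula: 2A = Σ (x_i·y_{i+1} − x_{i+1}·y_i), indices taken mod 3.
Σ = (-16) + (-36) + (-35) = -87
Signed area = Σ/2 = -43.5 (negative ⇒ clockwise traversal).

-43.5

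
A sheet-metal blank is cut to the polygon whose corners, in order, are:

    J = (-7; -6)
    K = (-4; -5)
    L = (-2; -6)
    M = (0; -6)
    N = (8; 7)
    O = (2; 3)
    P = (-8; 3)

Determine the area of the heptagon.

97

Apply the surveyor's formula: 2A = Σ (x_i·y_{i+1} − x_{i+1}·y_i), indices taken mod 7.
Σ = (11) + (14) + (12) + (48) + (10) + (30) + (69) = 194
Area = |Σ|/2 = 97.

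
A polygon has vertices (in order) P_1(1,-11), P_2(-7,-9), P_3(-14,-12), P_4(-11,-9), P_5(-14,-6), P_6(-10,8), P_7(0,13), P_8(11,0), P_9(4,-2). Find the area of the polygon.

Cross-terms: -86, -42, -6, -60, -172, -130, -143, -22, -42  ⇒  Σ = -703
Area = |Σ|/2 = 351.5.

351.5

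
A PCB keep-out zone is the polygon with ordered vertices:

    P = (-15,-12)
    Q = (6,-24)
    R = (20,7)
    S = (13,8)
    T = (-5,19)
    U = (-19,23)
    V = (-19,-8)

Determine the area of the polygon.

1126.5

Apply the shoelace formula: 2A = Σ (x_i·y_{i+1} − x_{i+1}·y_i), indices taken mod 7.
Σ = (432) + (522) + (69) + (287) + (246) + (589) + (108) = 2253
Area = |Σ|/2 = 1126.5.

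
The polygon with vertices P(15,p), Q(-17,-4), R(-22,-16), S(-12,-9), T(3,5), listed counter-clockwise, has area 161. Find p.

15

Write out the shoelace sum; only the two edges meeting at P involve p:
2·Area = [(3·p − 15·5) + (15·(-4) − (-17)·p)] + 157
       = 20·p + 22 = 322
⇒ p = 15.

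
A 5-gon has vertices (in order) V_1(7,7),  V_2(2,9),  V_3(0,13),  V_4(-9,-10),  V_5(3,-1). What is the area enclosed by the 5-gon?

Apply the surveyor's formula: 2A = Σ (x_i·y_{i+1} − x_{i+1}·y_i), indices taken mod 5.
V_1→V_2: (7)(9) − (2)(7) = 49
V_2→V_3: (2)(13) − (0)(9) = 26
V_3→V_4: (0)(-10) − (-9)(13) = 117
V_4→V_5: (-9)(-1) − (3)(-10) = 39
V_5→V_1: (3)(7) − (7)(-1) = 28
Σ = 259
Area = |Σ|/2 = 129.5.

129.5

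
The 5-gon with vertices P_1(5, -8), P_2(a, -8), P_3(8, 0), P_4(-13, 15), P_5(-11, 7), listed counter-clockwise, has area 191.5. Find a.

14

Write out the shoelace sum; only the two edges meeting at P_2 involve a:
2·Area = [(5·(-8) − a·(-8)) + (a·0 − 8·(-8))] + 247
       = 8·a + 271 = 383
⇒ a = 14.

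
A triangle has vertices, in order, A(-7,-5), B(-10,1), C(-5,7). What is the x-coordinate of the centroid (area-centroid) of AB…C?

-22/3

Apply the surveyor's formula. First the cross-terms c_i = x_i·y_{i+1} − x_{i+1}·y_i:
  -57, -65, 74  ⇒  2A = -48, A = -24.
Then Σ (x_i + x_{i+1})·c_i = 1056, so x̄ = 1056 / (6·(-24)) = -22/3.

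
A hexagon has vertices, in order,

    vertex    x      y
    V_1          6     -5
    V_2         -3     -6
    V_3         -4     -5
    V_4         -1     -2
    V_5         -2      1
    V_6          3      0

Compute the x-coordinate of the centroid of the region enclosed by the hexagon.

0.95

Apply the shoelace (surveyor's) formula. First the cross-terms c_i = x_i·y_{i+1} − x_{i+1}·y_i:
  -51, -9, 3, -5, -3, -15  ⇒  2A = -80, A = -40.
Then Σ (x_i + x_{i+1})·c_i = -228, so x̄ = -228 / (6·(-40)) = 0.95.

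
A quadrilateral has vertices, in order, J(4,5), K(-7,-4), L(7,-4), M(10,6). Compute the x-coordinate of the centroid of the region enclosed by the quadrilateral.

189/61

Apply Gauss's area formula. First the cross-terms c_i = x_i·y_{i+1} − x_{i+1}·y_i:
  19, 56, 82, 26  ⇒  2A = 183, A = 91.5.
Then Σ (x_i + x_{i+1})·c_i = 1701, so x̄ = 1701 / (6·91.5) = 189/61.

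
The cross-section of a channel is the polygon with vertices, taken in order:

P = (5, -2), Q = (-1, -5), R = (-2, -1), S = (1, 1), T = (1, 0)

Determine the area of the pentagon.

Apply the shoelace formula: 2A = Σ (x_i·y_{i+1} − x_{i+1}·y_i), indices taken mod 5.
Σ = (-27) + (-9) + (-1) + (-1) + (-2) = -40
Area = |Σ|/2 = 20.

20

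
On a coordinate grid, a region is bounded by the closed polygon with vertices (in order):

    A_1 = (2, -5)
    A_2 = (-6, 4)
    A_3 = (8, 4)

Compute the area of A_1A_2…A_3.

63

Apply the shoelace formula: 2A = Σ (x_i·y_{i+1} − x_{i+1}·y_i), indices taken mod 3.
Σ = (-22) + (-56) + (-48) = -126
Area = |Σ|/2 = 63.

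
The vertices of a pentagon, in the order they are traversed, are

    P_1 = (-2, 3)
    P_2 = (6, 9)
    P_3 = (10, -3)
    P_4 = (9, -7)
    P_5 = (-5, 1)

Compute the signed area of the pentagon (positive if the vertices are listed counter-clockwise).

Apply the surveyor's formula: 2A = Σ (x_i·y_{i+1} − x_{i+1}·y_i), indices taken mod 5.
Cross-terms: -36, -108, -43, -26, -13  ⇒  Σ = -226
Signed area = Σ/2 = -113 (negative ⇒ clockwise traversal).

-113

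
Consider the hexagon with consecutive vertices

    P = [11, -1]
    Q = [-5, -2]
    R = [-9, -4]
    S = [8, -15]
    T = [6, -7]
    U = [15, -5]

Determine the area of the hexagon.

145.5

Apply the shoelace (surveyor's) formula: 2A = Σ (x_i·y_{i+1} − x_{i+1}·y_i), indices taken mod 6.
Σ = (-27) + (2) + (167) + (34) + (75) + (40) = 291
Area = |Σ|/2 = 145.5.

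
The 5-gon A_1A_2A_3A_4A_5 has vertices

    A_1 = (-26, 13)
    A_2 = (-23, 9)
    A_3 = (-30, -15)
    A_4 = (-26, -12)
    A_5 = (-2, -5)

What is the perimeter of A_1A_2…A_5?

90

|A_1A_2| = √((3)² + (-4)²) = √25 = 5
|A_2A_3| = √((-7)² + (-24)²) = √625 = 25
|A_3A_4| = √((4)² + (3)²) = √25 = 5
|A_4A_5| = √((24)² + (7)²) = √625 = 25
|A_5A_1| = √((-24)² + (18)²) = √900 = 30
Perimeter = 5 + 25 + 5 + 25 + 30 = 90.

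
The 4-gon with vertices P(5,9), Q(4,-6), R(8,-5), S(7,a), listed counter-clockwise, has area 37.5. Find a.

5

The doubled signed area Σ (x_i y_{i+1} − x_{i+1} y_i) is linear in a.
With a=0 it equals 60; the coefficient of a is 3 (from the two edges through S).
So 3·a + 60 = 2·37.5 = 75 ⇒ a = 5.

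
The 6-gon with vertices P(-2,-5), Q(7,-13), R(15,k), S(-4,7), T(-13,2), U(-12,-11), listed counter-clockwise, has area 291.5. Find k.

The doubled signed area Σ (x_i y_{i+1} − x_{i+1} y_i) is linear in k.
With k=0 it equals 649; the coefficient of k is 11 (from the two edges through R).
So 11·k + 649 = 2·291.5 = 583 ⇒ k = -6.

-6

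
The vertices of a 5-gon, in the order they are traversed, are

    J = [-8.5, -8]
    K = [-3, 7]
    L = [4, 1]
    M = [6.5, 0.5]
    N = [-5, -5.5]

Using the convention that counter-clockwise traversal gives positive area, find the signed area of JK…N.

-79.5

Apply the shoelace (surveyor's) formula: 2A = Σ (x_i·y_{i+1} − x_{i+1}·y_i), indices taken mod 5.
Σ = (-83.5) + (-31) + (-4.5) + (-33.25) + (-6.75) = -159
Signed area = Σ/2 = -79.5 (negative ⇒ clockwise traversal).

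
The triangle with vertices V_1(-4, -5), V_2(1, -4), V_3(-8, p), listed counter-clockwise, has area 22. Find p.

3

The doubled signed area Σ (x_i y_{i+1} − x_{i+1} y_i) is linear in p.
With p=0 it equals 29; the coefficient of p is 5 (from the two edges through V_3).
So 5·p + 29 = 2·22 = 44 ⇒ p = 3.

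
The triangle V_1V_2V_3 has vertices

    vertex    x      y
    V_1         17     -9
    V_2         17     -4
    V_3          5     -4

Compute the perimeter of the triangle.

30

|V_1V_2| = √((0)² + (5)²) = √25 = 5
|V_2V_3| = √((-12)² + (0)²) = √144 = 12
|V_3V_1| = √((12)² + (-5)²) = √169 = 13
Perimeter = 5 + 12 + 13 = 30.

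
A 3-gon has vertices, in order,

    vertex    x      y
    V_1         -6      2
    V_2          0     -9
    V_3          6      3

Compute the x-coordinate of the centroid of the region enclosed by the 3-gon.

0

Apply Gauss's area formula. First the cross-terms c_i = x_i·y_{i+1} − x_{i+1}·y_i:
  54, 54, 30  ⇒  2A = 138, A = 69.
Then Σ (x_i + x_{i+1})·c_i = 0, so x̄ = 0 / (6·69) = 0.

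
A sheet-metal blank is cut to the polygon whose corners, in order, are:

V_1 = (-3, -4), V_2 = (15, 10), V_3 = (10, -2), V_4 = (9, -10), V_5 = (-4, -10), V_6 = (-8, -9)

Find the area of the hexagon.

Apply the shoelace formula: 2A = Σ (x_i·y_{i+1} − x_{i+1}·y_i), indices taken mod 6.
Cross-terms: 30, -130, -82, -130, -44, 5  ⇒  Σ = -351
Area = |Σ|/2 = 175.5.

175.5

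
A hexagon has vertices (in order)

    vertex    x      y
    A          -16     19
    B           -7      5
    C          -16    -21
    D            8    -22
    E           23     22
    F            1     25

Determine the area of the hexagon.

1227

Σ = (53) + (227) + (520) + (682) + (553) + (419) = 2454
Area = |Σ|/2 = 1227.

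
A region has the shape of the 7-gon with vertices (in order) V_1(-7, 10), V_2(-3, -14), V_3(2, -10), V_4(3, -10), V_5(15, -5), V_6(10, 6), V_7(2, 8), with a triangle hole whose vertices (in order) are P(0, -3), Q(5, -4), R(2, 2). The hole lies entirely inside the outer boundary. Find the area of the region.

Outer boundary:
Apply the shoelace (surveyor's) formula: 2A = Σ (x_i·y_{i+1} − x_{i+1}·y_i), indices taken mod 7.
Σ = (128) + (58) + (10) + (135) + (140) + (68) + (76) = 615
Area = |Σ|/2 = 307.5.
Hole:
Cross-terms: 15, 18, -6  ⇒  Σ = 27
Area = |Σ|/2 = 13.5.
Net area = 307.5 − 13.5 = 294.

294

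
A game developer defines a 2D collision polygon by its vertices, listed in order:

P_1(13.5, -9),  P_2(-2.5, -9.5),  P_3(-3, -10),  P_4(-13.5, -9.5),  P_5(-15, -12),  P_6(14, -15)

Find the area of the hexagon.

P_1→P_2: (13.5)(-9.5) − (-2.5)(-9) = -150.75
P_2→P_3: (-2.5)(-10) − (-3)(-9.5) = -3.5
P_3→P_4: (-3)(-9.5) − (-13.5)(-10) = -106.5
P_4→P_5: (-13.5)(-12) − (-15)(-9.5) = 19.5
P_5→P_6: (-15)(-15) − (14)(-12) = 393
P_6→P_1: (14)(-9) − (13.5)(-15) = 76.5
Σ = 228.25
Area = |Σ|/2 = 114.125.

114.125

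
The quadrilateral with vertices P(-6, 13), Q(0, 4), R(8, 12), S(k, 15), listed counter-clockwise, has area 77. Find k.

0

The doubled signed area Σ (x_i y_{i+1} − x_{i+1} y_i) is linear in k.
With k=0 it equals 154; the coefficient of k is 1 (from the two edges through S).
So 1·k + 154 = 2·77 = 154 ⇒ k = 0.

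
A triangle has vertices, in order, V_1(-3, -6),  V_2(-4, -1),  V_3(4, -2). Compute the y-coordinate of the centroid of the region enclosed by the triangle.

-3

Apply the surveyor's formula. First the cross-terms c_i = x_i·y_{i+1} − x_{i+1}·y_i:
  -21, 12, -30  ⇒  2A = -39, A = -19.5.
Then Σ (y_i + y_{i+1})·c_i = 351, so ȳ = 351 / (6·(-19.5)) = -3.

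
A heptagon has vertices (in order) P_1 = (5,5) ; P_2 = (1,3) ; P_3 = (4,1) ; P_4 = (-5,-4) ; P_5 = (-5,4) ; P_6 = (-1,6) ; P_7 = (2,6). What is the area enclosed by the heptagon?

58

Σ = (10) + (-11) + (-11) + (-40) + (-26) + (-18) + (-20) = -116
Area = |Σ|/2 = 58.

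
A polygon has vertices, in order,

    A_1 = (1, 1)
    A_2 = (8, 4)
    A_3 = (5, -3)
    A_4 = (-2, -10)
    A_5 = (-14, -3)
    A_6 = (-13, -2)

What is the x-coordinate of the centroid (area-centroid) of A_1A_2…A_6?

Apply the surveyor's formula. First the cross-terms c_i = x_i·y_{i+1} − x_{i+1}·y_i:
  -4, -44, -56, -134, -11, -11  ⇒  2A = -260, A = -130.
Then Σ (x_i + x_{i+1})·c_i = 1797, so x̄ = 1797 / (6·(-130)) = -599/260.

-599/260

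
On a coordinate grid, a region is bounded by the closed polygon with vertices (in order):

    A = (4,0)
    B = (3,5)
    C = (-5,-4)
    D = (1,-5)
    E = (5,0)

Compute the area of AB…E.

A→B: (4)(5) − (3)(0) = 20
B→C: (3)(-4) − (-5)(5) = 13
C→D: (-5)(-5) − (1)(-4) = 29
D→E: (1)(0) − (5)(-5) = 25
E→A: (5)(0) − (4)(0) = 0
Σ = 87
Area = |Σ|/2 = 43.5.

43.5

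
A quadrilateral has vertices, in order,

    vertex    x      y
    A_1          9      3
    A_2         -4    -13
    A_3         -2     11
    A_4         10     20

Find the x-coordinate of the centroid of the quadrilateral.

Apply the shoelace formula. First the cross-terms c_i = x_i·y_{i+1} − x_{i+1}·y_i:
  -105, -70, -150, -150  ⇒  2A = -475, A = -237.5.
Then Σ (x_i + x_{i+1})·c_i = -4155, so x̄ = -4155 / (6·(-237.5)) = 277/95.

277/95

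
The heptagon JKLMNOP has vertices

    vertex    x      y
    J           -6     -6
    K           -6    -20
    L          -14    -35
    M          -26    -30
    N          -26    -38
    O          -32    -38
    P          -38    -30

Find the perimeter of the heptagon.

108

|JK| = √((0)² + (-14)²) = √196 = 14
|KL| = √((-8)² + (-15)²) = √289 = 17
|LM| = √((-12)² + (5)²) = √169 = 13
|MN| = √((0)² + (-8)²) = √64 = 8
|NO| = √((-6)² + (0)²) = √36 = 6
|OP| = √((-6)² + (8)²) = √100 = 10
|PJ| = √((32)² + (24)²) = √1600 = 40
Perimeter = 14 + 17 + 13 + 8 + 6 + 10 + 40 = 108.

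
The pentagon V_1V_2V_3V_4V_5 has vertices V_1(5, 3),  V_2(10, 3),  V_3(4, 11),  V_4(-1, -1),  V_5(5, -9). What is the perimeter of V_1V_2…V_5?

50

|V_1V_2| = √((5)² + (0)²) = √25 = 5
|V_2V_3| = √((-6)² + (8)²) = √100 = 10
|V_3V_4| = √((-5)² + (-12)²) = √169 = 13
|V_4V_5| = √((6)² + (-8)²) = √100 = 10
|V_5V_1| = √((0)² + (12)²) = √144 = 12
Perimeter = 5 + 10 + 13 + 10 + 12 = 50.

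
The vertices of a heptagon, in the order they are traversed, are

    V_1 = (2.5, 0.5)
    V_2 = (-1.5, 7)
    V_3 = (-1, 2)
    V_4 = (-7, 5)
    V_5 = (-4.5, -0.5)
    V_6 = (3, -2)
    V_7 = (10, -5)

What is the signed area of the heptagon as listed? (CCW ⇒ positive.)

45.125

Apply the shoelace (surveyor's) formula: 2A = Σ (x_i·y_{i+1} − x_{i+1}·y_i), indices taken mod 7.
Cross-terms: 18.25, 4, 9, 26, 10.5, 5, 17.5  ⇒  Σ = 90.25
Signed area = Σ/2 = 45.125 (positive ⇒ counter-clockwise traversal).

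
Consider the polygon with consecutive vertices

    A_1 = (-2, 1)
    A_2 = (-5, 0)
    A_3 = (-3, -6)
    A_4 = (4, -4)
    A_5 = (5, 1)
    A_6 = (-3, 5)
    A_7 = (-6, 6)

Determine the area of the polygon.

Apply the shoelace (surveyor's) formula: 2A = Σ (x_i·y_{i+1} − x_{i+1}·y_i), indices taken mod 7.
A_1→A_2: (-2)(0) − (-5)(1) = 5
A_2→A_3: (-5)(-6) − (-3)(0) = 30
A_3→A_4: (-3)(-4) − (4)(-6) = 36
A_4→A_5: (4)(1) − (5)(-4) = 24
A_5→A_6: (5)(5) − (-3)(1) = 28
A_6→A_7: (-3)(6) − (-6)(5) = 12
A_7→A_1: (-6)(1) − (-2)(6) = 6
Σ = 141
Area = |Σ|/2 = 70.5.

70.5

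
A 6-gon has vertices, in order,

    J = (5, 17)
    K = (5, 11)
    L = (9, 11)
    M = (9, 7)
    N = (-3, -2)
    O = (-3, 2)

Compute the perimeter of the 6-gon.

50

|JK| = √((0)² + (-6)²) = √36 = 6
|KL| = √((4)² + (0)²) = √16 = 4
|LM| = √((0)² + (-4)²) = √16 = 4
|MN| = √((-12)² + (-9)²) = √225 = 15
|NO| = √((0)² + (4)²) = √16 = 4
|OJ| = √((8)² + (15)²) = √289 = 17
Perimeter = 6 + 4 + 4 + 15 + 4 + 17 = 50.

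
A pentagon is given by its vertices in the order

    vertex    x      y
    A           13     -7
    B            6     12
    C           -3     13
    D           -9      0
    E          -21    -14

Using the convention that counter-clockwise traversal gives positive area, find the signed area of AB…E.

442

Σ = (198) + (114) + (117) + (126) + (329) = 884
Signed area = Σ/2 = 442 (positive ⇒ counter-clockwise traversal).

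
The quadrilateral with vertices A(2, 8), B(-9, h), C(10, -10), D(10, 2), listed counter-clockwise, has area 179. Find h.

Write out the shoelace sum; only the two edges meeting at B involve h:
2·Area = [(2·h − (-9)·8) + ((-9)·(-10) − 10·h)] + 196
       = -8·h + 358 = 358
⇒ h = 0.

0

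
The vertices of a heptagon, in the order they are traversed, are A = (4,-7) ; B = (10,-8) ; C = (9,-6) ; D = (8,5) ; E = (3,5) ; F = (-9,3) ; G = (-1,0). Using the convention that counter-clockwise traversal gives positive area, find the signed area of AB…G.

116

Apply the shoelace formula: 2A = Σ (x_i·y_{i+1} − x_{i+1}·y_i), indices taken mod 7.
Σ = (38) + (12) + (93) + (25) + (54) + (3) + (7) = 232
Signed area = Σ/2 = 116 (positive ⇒ counter-clockwise traversal).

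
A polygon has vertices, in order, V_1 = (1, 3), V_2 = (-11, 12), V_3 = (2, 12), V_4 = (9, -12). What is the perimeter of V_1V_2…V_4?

|V_1V_2| = √((-12)² + (9)²) = √225 = 15
|V_2V_3| = √((13)² + (0)²) = √169 = 13
|V_3V_4| = √((7)² + (-24)²) = √625 = 25
|V_4V_1| = √((-8)² + (15)²) = √289 = 17
Perimeter = 15 + 13 + 25 + 17 = 70.

70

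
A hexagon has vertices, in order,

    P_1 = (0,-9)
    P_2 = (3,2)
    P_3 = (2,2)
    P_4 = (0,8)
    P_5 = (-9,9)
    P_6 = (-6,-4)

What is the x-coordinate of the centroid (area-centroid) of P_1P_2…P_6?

-733/261

Apply the surveyor's formula. First the cross-terms c_i = x_i·y_{i+1} − x_{i+1}·y_i:
  27, 2, 16, 72, 90, 54  ⇒  2A = 261, A = 130.5.
Then Σ (x_i + x_{i+1})·c_i = -2199, so x̄ = -2199 / (6·130.5) = -733/261.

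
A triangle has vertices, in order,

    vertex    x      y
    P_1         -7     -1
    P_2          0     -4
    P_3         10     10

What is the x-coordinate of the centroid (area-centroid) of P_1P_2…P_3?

Apply the shoelace formula. First the cross-terms c_i = x_i·y_{i+1} − x_{i+1}·y_i:
  28, 40, 60  ⇒  2A = 128, A = 64.
Then Σ (x_i + x_{i+1})·c_i = 384, so x̄ = 384 / (6·64) = 1.

1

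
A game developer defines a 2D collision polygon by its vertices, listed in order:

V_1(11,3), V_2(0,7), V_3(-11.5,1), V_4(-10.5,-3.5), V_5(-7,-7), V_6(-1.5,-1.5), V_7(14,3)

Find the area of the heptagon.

141.375

Σ = (77) + (80.5) + (50.75) + (49) + (0) + (16.5) + (9) = 282.75
Area = |Σ|/2 = 141.375.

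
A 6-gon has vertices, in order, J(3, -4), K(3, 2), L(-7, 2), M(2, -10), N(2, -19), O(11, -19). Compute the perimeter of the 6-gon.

66

|JK| = √((0)² + (6)²) = √36 = 6
|KL| = √((-10)² + (0)²) = √100 = 10
|LM| = √((9)² + (-12)²) = √225 = 15
|MN| = √((0)² + (-9)²) = √81 = 9
|NO| = √((9)² + (0)²) = √81 = 9
|OJ| = √((-8)² + (15)²) = √289 = 17
Perimeter = 6 + 10 + 15 + 9 + 9 + 17 = 66.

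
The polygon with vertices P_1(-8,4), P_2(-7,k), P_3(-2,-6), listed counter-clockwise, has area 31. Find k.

-8

Write out the shoelace sum; only the two edges meeting at P_2 involve k:
2·Area = [((-8)·k − (-7)·4) + ((-7)·(-6) − (-2)·k)] + -56
       = -6·k + 14 = 62
⇒ k = -8.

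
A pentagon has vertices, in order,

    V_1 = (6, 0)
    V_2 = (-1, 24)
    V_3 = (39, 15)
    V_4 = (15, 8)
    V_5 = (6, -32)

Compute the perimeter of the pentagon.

|V_1V_2| = √((-7)² + (24)²) = √625 = 25
|V_2V_3| = √((40)² + (-9)²) = √1681 = 41
|V_3V_4| = √((-24)² + (-7)²) = √625 = 25
|V_4V_5| = √((-9)² + (-40)²) = √1681 = 41
|V_5V_1| = √((0)² + (32)²) = √1024 = 32
Perimeter = 25 + 41 + 25 + 41 + 32 = 164.

164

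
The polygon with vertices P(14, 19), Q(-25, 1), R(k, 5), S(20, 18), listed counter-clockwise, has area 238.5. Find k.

The doubled signed area Σ (x_i y_{i+1} − x_{i+1} y_i) is linear in k.
With k=0 it equals 392; the coefficient of k is 17 (from the two edges through R).
So 17·k + 392 = 2·238.5 = 477 ⇒ k = 5.

5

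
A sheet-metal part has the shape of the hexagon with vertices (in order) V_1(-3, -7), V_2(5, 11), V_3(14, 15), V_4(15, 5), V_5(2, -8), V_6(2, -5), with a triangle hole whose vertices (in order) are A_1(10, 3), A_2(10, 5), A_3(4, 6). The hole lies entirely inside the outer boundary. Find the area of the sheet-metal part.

186.5

Outer boundary:
Apply the shoelace formula: 2A = Σ (x_i·y_{i+1} − x_{i+1}·y_i), indices taken mod 6.
Cross-terms: 2, -79, -155, -130, 6, -29  ⇒  Σ = -385
Area = |Σ|/2 = 192.5.
Hole:
Apply the shoelace formula: 2A = Σ (x_i·y_{i+1} − x_{i+1}·y_i), indices taken mod 3.
A_1→A_2: (10)(5) − (10)(3) = 20
A_2→A_3: (10)(6) − (4)(5) = 40
A_3→A_1: (4)(3) − (10)(6) = -48
Σ = 12
Area = |Σ|/2 = 6.
Net area = 192.5 − 6 = 186.5.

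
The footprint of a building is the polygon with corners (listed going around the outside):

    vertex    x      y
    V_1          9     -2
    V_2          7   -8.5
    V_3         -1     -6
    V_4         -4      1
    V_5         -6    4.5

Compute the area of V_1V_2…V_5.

89.25

Σ = (-62.5) + (-50.5) + (-25) + (-12) + (-28.5) = -178.5
Area = |Σ|/2 = 89.25.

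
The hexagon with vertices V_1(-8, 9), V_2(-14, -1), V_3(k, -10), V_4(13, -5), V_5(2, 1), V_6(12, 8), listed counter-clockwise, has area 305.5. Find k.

Write out the shoelace sum; only the two edges meeting at V_3 involve k:
2·Area = [((-14)·(-10) − k·(-1)) + (k·(-5) − 13·(-10))] + 333
       = -4·k + 603 = 611
⇒ k = -2.

-2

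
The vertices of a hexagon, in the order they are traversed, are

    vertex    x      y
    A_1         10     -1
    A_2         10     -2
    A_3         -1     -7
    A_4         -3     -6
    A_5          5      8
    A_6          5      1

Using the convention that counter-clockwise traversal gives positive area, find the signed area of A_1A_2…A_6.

Σ = (-10) + (-72) + (-15) + (6) + (-35) + (-15) = -141
Signed area = Σ/2 = -70.5 (negative ⇒ clockwise traversal).

-70.5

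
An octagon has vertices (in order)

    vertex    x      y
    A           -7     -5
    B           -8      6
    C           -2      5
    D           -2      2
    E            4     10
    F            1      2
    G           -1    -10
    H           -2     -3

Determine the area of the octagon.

85

Apply Gauss's area formula: 2A = Σ (x_i·y_{i+1} − x_{i+1}·y_i), indices taken mod 8.
Cross-terms: -82, -28, 6, -28, -2, -8, -17, -11  ⇒  Σ = -170
Area = |Σ|/2 = 85.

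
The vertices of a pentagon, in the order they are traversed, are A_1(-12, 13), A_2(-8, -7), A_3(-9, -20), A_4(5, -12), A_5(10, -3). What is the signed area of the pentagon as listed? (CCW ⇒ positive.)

A_1→A_2: (-12)(-7) − (-8)(13) = 188
A_2→A_3: (-8)(-20) − (-9)(-7) = 97
A_3→A_4: (-9)(-12) − (5)(-20) = 208
A_4→A_5: (5)(-3) − (10)(-12) = 105
A_5→A_1: (10)(13) − (-12)(-3) = 94
Σ = 692
Signed area = Σ/2 = 346 (positive ⇒ counter-clockwise traversal).

346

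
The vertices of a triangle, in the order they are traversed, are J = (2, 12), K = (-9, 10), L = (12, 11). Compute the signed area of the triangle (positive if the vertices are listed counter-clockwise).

15.5

Σ = (128) + (-219) + (122) = 31
Signed area = Σ/2 = 15.5 (positive ⇒ counter-clockwise traversal).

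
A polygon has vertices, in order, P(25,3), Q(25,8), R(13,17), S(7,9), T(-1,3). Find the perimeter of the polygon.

|PQ| = √((0)² + (5)²) = √25 = 5
|QR| = √((-12)² + (9)²) = √225 = 15
|RS| = √((-6)² + (-8)²) = √100 = 10
|ST| = √((-8)² + (-6)²) = √100 = 10
|TP| = √((26)² + (0)²) = √676 = 26
Perimeter = 5 + 15 + 10 + 10 + 26 = 66.

66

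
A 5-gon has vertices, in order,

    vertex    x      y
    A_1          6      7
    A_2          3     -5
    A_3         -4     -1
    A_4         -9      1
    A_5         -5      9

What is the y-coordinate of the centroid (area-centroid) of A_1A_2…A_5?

179/63

Apply the shoelace (surveyor's) formula. First the cross-terms c_i = x_i·y_{i+1} − x_{i+1}·y_i:
  -51, -23, -13, -76, -89  ⇒  2A = -252, A = -126.
Then Σ (y_i + y_{i+1})·c_i = -2148, so ȳ = -2148 / (6·(-126)) = 179/63.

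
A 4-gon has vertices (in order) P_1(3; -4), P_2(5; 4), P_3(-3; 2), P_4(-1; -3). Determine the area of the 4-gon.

39

Apply Gauss's area formula: 2A = Σ (x_i·y_{i+1} − x_{i+1}·y_i), indices taken mod 4.
Σ = (32) + (22) + (11) + (13) = 78
Area = |Σ|/2 = 39.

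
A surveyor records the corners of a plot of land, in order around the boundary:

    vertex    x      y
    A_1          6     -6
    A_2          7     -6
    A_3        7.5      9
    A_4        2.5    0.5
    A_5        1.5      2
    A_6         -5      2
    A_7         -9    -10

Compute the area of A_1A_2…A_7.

Σ = (6) + (108) + (-18.75) + (4.25) + (13) + (68) + (114) = 294.5
Area = |Σ|/2 = 147.25.

147.25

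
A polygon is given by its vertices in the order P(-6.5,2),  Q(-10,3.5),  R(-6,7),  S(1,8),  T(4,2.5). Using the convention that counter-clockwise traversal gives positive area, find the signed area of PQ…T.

Σ = (-2.75) + (-49) + (-55) + (-29.5) + (24.25) = -112
Signed area = Σ/2 = -56 (negative ⇒ clockwise traversal).

-56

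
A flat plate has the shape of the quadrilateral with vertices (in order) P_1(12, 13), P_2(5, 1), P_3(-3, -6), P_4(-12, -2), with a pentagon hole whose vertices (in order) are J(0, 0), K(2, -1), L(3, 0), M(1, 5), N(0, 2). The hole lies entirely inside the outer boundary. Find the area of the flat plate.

Outer boundary:
Apply the shoelace formula: 2A = Σ (x_i·y_{i+1} − x_{i+1}·y_i), indices taken mod 4.
Σ = (-53) + (-27) + (-66) + (-132) = -278
Area = |Σ|/2 = 139.
Hole:
Apply the surveyor's formula: 2A = Σ (x_i·y_{i+1} − x_{i+1}·y_i), indices taken mod 5.
J→K: (0)(-1) − (2)(0) = 0
K→L: (2)(0) − (3)(-1) = 3
L→M: (3)(5) − (1)(0) = 15
M→N: (1)(2) − (0)(5) = 2
N→J: (0)(0) − (0)(2) = 0
Σ = 20
Area = |Σ|/2 = 10.
Net area = 139 − 10 = 129.

129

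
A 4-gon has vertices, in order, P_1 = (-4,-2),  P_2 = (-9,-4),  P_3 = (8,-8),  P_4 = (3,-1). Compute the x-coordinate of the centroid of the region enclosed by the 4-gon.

1/3

Apply the shoelace (surveyor's) formula. First the cross-terms c_i = x_i·y_{i+1} − x_{i+1}·y_i:
  -2, 104, 16, -10  ⇒  2A = 108, A = 54.
Then Σ (x_i + x_{i+1})·c_i = 108, so x̄ = 108 / (6·54) = 1/3.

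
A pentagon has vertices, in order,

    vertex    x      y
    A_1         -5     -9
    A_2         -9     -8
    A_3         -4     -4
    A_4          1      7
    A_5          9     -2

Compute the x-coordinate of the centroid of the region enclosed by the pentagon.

20/31

Apply the surveyor's formula. First the cross-terms c_i = x_i·y_{i+1} − x_{i+1}·y_i:
  -41, 4, -24, -65, -91  ⇒  2A = -217, A = -108.5.
Then Σ (x_i + x_{i+1})·c_i = -420, so x̄ = -420 / (6·(-108.5)) = 20/31.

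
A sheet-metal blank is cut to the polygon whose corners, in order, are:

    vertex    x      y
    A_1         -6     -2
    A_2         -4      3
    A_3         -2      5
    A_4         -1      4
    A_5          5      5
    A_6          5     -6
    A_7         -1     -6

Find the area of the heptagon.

Σ = (-26) + (-14) + (-3) + (-25) + (-55) + (-36) + (-34) = -193
Area = |Σ|/2 = 96.5.

96.5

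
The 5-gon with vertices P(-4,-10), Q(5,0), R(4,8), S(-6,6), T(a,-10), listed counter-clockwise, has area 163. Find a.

The doubled signed area Σ (x_i y_{i+1} − x_{i+1} y_i) is linear in a.
With a=0 it equals 182; the coefficient of a is -16 (from the two edges through T).
So -16·a + 182 = 2·163 = 326 ⇒ a = -9.

-9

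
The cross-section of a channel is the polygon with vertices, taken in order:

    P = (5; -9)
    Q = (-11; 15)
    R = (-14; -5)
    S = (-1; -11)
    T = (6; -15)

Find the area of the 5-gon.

246

Σ = (-24) + (265) + (149) + (81) + (21) = 492
Area = |Σ|/2 = 246.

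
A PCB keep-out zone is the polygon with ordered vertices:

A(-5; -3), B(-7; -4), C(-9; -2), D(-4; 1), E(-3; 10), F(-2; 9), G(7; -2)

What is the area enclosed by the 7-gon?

Apply the shoelace formula: 2A = Σ (x_i·y_{i+1} − x_{i+1}·y_i), indices taken mod 7.
Σ = (-1) + (-22) + (-17) + (-37) + (-7) + (-59) + (-31) = -174
Area = |Σ|/2 = 87.

87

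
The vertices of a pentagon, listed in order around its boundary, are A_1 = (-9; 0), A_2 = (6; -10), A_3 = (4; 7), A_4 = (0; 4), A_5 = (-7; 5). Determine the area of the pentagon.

130.5

Σ = (90) + (82) + (16) + (28) + (45) = 261
Area = |Σ|/2 = 130.5.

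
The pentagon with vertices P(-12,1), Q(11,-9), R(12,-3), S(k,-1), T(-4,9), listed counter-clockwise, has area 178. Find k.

Write out the shoelace sum; only the two edges meeting at S involve k:
2·Area = [(12·(-1) − k·(-3)) + (k·9 − (-4)·(-1))] + 276
       = 12·k + 260 = 356
⇒ k = 8.

8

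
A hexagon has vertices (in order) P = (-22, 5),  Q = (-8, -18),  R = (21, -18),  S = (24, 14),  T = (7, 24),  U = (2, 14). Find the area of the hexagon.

Apply the shoelace (surveyor's) formula: 2A = Σ (x_i·y_{i+1} − x_{i+1}·y_i), indices taken mod 6.
Σ = (436) + (522) + (726) + (478) + (50) + (318) = 2530
Area = |Σ|/2 = 1265.

1265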